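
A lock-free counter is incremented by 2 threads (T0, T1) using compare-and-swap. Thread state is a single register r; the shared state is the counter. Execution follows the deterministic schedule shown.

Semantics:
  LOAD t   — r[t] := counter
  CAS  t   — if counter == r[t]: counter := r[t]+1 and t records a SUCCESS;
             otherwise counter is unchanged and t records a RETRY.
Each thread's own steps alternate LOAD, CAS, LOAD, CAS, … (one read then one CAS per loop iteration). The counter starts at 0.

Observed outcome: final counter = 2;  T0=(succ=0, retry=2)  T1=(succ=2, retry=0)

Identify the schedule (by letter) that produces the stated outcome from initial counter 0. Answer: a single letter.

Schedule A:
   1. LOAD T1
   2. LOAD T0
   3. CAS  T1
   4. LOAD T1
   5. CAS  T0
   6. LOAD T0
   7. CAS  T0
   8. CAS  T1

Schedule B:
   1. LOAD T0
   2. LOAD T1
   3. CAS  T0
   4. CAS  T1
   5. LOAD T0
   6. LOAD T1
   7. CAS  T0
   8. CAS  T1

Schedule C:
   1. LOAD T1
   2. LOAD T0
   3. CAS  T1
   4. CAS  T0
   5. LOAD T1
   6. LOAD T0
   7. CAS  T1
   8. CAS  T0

Run C:
   1) LOAD T1:  M=0  r_T1=0
   2) LOAD T0:  M=0  r_T0=0
   3) CAS  T1:  M=1  r_T1=0 ✓
   4) CAS  T0:  M=1  r_T0=0 ✗
   5) LOAD T1:  M=1  r_T1=1
   6) LOAD T0:  M=1  r_T0=1
   7) CAS  T1:  M=2  r_T1=1 ✓
   8) CAS  T0:  M=2  r_T0=1 ✗

C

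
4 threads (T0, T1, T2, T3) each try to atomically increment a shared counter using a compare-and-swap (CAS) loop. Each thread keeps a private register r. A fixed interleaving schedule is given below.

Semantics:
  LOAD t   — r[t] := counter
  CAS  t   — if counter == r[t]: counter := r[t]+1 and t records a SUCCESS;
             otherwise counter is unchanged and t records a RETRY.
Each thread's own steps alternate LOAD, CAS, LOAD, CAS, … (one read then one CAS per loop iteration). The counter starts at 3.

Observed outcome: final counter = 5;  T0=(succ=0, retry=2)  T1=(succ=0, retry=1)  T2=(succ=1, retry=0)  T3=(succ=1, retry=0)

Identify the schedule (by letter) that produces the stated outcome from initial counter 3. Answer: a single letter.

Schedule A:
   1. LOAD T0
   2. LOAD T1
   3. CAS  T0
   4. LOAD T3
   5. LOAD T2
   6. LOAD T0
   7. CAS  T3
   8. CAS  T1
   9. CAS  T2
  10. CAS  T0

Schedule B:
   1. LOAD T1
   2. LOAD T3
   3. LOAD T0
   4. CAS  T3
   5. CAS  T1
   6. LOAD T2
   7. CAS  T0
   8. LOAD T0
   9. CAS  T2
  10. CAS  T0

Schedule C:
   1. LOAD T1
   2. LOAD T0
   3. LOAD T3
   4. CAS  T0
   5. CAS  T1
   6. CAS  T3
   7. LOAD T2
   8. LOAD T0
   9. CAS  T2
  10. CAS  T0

Run B:
#1 T1 reads 3
#2 T3 reads 3
#3 T0 reads 3
#4 T3 CAS(3→4) writes; counter now 4
#5 T1 CAS(3→4) fails; counter now 4
#6 T2 reads 4
#7 T0 CAS(3→4) fails; counter now 4
#8 T0 reads 4
#9 T2 CAS(4→5) writes; counter now 5
#10 T0 CAS(4→5) fails; counter now 5

B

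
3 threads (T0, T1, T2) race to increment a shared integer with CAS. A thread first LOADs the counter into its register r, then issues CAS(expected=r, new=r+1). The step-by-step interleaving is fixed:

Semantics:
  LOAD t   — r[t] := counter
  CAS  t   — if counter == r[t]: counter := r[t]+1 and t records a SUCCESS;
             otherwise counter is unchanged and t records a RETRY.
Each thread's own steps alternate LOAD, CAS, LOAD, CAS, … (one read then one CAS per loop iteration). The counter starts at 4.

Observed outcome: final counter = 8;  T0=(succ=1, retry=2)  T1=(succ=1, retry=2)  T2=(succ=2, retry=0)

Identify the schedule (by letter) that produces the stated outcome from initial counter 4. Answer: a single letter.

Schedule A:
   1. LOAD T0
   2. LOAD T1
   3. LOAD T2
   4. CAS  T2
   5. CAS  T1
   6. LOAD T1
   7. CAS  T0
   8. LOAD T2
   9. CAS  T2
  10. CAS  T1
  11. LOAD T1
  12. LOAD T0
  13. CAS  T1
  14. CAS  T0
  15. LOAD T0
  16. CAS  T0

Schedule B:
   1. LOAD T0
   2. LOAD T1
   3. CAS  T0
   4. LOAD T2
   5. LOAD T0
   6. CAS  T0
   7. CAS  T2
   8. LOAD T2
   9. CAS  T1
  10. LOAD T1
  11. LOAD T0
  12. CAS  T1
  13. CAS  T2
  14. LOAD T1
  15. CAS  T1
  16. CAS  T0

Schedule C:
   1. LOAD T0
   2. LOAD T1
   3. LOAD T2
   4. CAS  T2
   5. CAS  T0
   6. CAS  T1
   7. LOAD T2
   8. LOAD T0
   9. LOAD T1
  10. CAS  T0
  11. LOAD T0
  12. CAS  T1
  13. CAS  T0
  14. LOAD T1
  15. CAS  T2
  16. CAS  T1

Tracing schedule A:
#1 T0 reads 4
#2 T1 reads 4
#3 T2 reads 4
#4 T2 CAS(4→5) writes; counter now 5
#5 T1 CAS(4→5) fails; counter now 5
#6 T1 reads 5
#7 T0 CAS(4→5) fails; counter now 5
#8 T2 reads 5
#9 T2 CAS(5→6) writes; counter now 6
#10 T1 CAS(5→6) fails; counter now 6
#11 T1 reads 6
#12 T0 reads 6
#13 T1 CAS(6→7) writes; counter now 7
#14 T0 CAS(6→7) fails; counter now 7
#15 T0 reads 7
#16 T0 CAS(7→8) writes; counter now 8

A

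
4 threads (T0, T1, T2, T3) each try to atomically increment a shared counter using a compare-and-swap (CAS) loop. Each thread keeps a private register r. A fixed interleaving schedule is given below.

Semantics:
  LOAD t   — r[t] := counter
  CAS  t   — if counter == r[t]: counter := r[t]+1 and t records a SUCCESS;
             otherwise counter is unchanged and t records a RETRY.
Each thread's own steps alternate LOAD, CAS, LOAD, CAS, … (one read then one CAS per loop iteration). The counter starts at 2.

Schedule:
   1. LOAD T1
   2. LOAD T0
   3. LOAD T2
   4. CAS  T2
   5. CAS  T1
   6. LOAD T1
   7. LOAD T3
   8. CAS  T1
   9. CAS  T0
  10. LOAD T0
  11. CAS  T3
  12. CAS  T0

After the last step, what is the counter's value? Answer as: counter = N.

counter = 5

[1] T1.load  rd  (counter 2, T1.r 2)
[2] T0.load  rd  (counter 2, T0.r 2)
[3] T2.load  rd  (counter 2, T2.r 2)
[4] T2.cas  hit  (counter 3, T2.r 2)
[5] T1.cas  miss  (counter 3, T1.r 2)
[6] T1.load  rd  (counter 3, T1.r 3)
[7] T3.load  rd  (counter 3, T3.r 3)
[8] T1.cas  hit  (counter 4, T1.r 3)
[9] T0.cas  miss  (counter 4, T0.r 2)
[10] T0.load  rd  (counter 4, T0.r 4)
[11] T3.cas  miss  (counter 4, T3.r 3)
[12] T0.cas  hit  (counter 5, T0.r 4)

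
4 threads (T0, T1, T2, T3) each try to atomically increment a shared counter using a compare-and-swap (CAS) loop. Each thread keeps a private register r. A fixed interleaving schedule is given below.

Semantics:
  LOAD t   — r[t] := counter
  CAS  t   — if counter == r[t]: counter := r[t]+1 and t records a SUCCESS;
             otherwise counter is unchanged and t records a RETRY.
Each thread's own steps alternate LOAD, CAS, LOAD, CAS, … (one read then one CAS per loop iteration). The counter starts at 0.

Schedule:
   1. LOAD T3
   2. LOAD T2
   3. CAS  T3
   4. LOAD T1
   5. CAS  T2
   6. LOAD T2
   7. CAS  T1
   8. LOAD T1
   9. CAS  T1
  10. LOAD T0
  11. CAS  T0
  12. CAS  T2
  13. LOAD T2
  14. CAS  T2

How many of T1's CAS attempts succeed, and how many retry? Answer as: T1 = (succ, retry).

T1 = (2, 0)

1. LOAD T3 → mem=0 r[T3]=0 [LOAD]
2. LOAD T2 → mem=0 r[T2]=0 [LOAD]
3. CAS T3 → mem=1 r[T3]=0 [OK]
4. LOAD T1 → mem=1 r[T1]=1 [LOAD]
5. CAS T2 → mem=1 r[T2]=0 [RETRY]
6. LOAD T2 → mem=1 r[T2]=1 [LOAD]
7. CAS T1 → mem=2 r[T1]=1 [OK]
8. LOAD T1 → mem=2 r[T1]=2 [LOAD]
9. CAS T1 → mem=3 r[T1]=2 [OK]
10. LOAD T0 → mem=3 r[T0]=3 [LOAD]
11. CAS T0 → mem=4 r[T0]=3 [OK]
12. CAS T2 → mem=4 r[T2]=1 [RETRY]
13. LOAD T2 → mem=4 r[T2]=4 [LOAD]
14. CAS T2 → mem=5 r[T2]=4 [OK]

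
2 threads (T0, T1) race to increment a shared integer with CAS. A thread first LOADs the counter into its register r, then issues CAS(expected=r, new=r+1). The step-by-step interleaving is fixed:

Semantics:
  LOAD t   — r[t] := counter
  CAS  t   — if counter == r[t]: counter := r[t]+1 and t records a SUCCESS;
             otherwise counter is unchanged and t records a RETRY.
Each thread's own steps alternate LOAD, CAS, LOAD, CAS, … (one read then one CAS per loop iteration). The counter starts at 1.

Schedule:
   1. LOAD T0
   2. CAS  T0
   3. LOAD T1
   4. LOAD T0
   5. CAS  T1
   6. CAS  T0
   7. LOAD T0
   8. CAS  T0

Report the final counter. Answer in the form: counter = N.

1. LOAD T0 → mem=1 r[T0]=1 [LOAD]
2. CAS T0 → mem=2 r[T0]=1 [OK]
3. LOAD T1 → mem=2 r[T1]=2 [LOAD]
4. LOAD T0 → mem=2 r[T0]=2 [LOAD]
5. CAS T1 → mem=3 r[T1]=2 [OK]
6. CAS T0 → mem=3 r[T0]=2 [RETRY]
7. LOAD T0 → mem=3 r[T0]=3 [LOAD]
8. CAS T0 → mem=4 r[T0]=3 [OK]

counter = 4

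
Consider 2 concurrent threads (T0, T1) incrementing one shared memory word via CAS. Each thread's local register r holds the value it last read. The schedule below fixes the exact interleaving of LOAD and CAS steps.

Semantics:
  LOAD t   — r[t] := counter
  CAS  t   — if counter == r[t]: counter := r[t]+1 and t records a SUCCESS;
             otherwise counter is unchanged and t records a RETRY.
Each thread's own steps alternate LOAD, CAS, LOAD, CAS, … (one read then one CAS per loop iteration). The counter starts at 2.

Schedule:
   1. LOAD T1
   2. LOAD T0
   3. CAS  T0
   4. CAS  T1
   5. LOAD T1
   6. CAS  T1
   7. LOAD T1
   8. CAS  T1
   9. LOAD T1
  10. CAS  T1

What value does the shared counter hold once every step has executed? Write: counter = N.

counter = 6

step 1: T1 LOAD ⇒ load; ctr=2 reg=2
step 2: T0 LOAD ⇒ load; ctr=2 reg=2
step 3: T0 CAS ⇒ ok; ctr=3 reg=2
step 4: T1 CAS ⇒ retry; ctr=3 reg=2
step 5: T1 LOAD ⇒ load; ctr=3 reg=3
step 6: T1 CAS ⇒ ok; ctr=4 reg=3
step 7: T1 LOAD ⇒ load; ctr=4 reg=4
step 8: T1 CAS ⇒ ok; ctr=5 reg=4
step 9: T1 LOAD ⇒ load; ctr=5 reg=5
step 10: T1 CAS ⇒ ok; ctr=6 reg=5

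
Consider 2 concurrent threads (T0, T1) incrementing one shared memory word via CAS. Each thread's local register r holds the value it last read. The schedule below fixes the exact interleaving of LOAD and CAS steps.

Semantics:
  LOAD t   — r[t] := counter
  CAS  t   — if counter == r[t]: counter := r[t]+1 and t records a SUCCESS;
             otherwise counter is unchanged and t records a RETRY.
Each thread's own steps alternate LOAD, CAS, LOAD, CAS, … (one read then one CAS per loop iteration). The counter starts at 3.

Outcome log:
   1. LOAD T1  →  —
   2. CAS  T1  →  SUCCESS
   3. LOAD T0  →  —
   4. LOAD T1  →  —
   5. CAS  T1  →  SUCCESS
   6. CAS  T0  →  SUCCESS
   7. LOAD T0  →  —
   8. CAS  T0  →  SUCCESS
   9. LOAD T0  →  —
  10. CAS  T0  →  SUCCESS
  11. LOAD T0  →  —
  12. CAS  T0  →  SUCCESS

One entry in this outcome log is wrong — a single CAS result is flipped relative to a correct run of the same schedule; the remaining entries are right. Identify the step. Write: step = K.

step = 6

Reference trace:
#1 T1 reads 3
#2 T1 CAS(3→4) writes; counter now 4
#3 T0 reads 4
#4 T1 reads 4
#5 T1 CAS(4→5) writes; counter now 5
#6 T0 CAS(4→5) fails; counter now 5
#7 T0 reads 5
#8 T0 CAS(5→6) writes; counter now 6
#9 T0 reads 6
#10 T0 CAS(6→7) writes; counter now 7
#11 T0 reads 7
#12 T0 CAS(7→8) writes; counter now 8
Flip is step 6.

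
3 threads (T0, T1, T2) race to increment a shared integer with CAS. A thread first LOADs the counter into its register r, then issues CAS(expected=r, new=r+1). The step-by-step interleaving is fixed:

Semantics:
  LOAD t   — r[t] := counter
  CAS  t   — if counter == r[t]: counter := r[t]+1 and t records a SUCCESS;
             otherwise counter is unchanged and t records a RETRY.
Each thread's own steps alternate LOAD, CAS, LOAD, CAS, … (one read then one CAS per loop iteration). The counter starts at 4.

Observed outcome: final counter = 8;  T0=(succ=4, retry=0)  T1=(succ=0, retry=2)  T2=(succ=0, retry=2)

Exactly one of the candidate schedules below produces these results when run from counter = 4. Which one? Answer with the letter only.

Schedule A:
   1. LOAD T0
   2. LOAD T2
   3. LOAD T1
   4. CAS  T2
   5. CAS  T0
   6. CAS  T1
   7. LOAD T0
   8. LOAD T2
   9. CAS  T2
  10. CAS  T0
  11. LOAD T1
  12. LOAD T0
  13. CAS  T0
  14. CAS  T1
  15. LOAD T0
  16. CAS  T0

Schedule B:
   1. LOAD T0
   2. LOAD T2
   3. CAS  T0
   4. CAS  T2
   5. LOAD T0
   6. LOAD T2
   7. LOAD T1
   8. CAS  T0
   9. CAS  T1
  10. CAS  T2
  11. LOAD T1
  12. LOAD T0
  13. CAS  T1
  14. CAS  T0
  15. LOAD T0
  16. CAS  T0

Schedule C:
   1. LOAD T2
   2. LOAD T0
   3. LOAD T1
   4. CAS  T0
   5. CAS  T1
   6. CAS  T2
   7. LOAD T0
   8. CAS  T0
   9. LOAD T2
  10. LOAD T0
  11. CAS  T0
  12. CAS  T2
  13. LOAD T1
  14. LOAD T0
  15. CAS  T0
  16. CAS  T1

Run C:
#1 T2 reads 4
#2 T0 reads 4
#3 T1 reads 4
#4 T0 CAS(4→5) writes; counter now 5
#5 T1 CAS(4→5) fails; counter now 5
#6 T2 CAS(4→5) fails; counter now 5
#7 T0 reads 5
#8 T0 CAS(5→6) writes; counter now 6
#9 T2 reads 6
#10 T0 reads 6
#11 T0 CAS(6→7) writes; counter now 7
#12 T2 CAS(6→7) fails; counter now 7
#13 T1 reads 7
#14 T0 reads 7
#15 T0 CAS(7→8) writes; counter now 8
#16 T1 CAS(7→8) fails; counter now 8

C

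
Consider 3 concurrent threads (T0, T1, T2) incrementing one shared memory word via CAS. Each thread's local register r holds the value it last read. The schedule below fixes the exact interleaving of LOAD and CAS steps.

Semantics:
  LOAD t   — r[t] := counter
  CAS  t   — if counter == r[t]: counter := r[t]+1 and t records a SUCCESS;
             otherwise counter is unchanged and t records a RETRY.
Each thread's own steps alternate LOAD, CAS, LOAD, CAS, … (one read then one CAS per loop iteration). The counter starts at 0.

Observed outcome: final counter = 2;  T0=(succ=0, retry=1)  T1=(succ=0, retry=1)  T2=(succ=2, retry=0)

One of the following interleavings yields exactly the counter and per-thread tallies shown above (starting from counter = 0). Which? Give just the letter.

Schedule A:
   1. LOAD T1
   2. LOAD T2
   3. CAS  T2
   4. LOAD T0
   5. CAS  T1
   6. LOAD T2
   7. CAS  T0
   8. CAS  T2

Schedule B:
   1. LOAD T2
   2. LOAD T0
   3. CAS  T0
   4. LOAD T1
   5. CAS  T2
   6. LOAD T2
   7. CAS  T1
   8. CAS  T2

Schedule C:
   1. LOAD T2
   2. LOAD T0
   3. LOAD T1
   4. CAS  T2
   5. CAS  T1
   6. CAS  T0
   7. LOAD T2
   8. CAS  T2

Simulating candidate C:
step 1: T2 LOAD ⇒ load; ctr=0 reg=0
step 2: T0 LOAD ⇒ load; ctr=0 reg=0
step 3: T1 LOAD ⇒ load; ctr=0 reg=0
step 4: T2 CAS ⇒ ok; ctr=1 reg=0
step 5: T1 CAS ⇒ retry; ctr=1 reg=0
step 6: T0 CAS ⇒ retry; ctr=1 reg=0
step 7: T2 LOAD ⇒ load; ctr=1 reg=1
step 8: T2 CAS ⇒ ok; ctr=2 reg=1

C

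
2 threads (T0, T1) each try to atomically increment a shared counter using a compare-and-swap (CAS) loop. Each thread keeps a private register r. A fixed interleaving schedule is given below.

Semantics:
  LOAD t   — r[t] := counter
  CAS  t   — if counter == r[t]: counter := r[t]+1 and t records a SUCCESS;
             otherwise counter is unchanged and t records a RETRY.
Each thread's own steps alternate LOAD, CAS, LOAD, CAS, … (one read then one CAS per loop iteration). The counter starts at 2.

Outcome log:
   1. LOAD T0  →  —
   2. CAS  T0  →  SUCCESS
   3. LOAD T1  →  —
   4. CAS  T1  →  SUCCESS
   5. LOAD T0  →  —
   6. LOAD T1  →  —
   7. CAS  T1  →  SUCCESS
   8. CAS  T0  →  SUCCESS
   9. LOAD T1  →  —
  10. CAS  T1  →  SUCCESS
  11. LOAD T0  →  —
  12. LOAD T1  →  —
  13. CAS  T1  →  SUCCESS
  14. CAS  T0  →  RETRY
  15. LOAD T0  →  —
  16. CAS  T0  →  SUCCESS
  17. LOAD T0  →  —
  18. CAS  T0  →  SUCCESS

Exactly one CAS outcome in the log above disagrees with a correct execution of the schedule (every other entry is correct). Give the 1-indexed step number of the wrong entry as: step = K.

Reference trace:
T0 LOAD — after: cnt=2, r=2 — load
T0 CAS — after: cnt=3, r=2 — ok
T1 LOAD — after: cnt=3, r=3 — load
T1 CAS — after: cnt=4, r=3 — ok
T0 LOAD — after: cnt=4, r=4 — load
T1 LOAD — after: cnt=4, r=4 — load
T1 CAS — after: cnt=5, r=4 — ok
T0 CAS — after: cnt=5, r=4 — retry
T1 LOAD — after: cnt=5, r=5 — load
T1 CAS — after: cnt=6, r=5 — ok
T0 LOAD — after: cnt=6, r=6 — load
T1 LOAD — after: cnt=6, r=6 — load
T1 CAS — after: cnt=7, r=6 — ok
T0 CAS — after: cnt=7, r=6 — retry
T0 LOAD — after: cnt=7, r=7 — load
T0 CAS — after: cnt=8, r=7 — ok
T0 LOAD — after: cnt=8, r=8 — load
T0 CAS — after: cnt=9, r=8 — ok
Log disagrees first at step 8.

step = 8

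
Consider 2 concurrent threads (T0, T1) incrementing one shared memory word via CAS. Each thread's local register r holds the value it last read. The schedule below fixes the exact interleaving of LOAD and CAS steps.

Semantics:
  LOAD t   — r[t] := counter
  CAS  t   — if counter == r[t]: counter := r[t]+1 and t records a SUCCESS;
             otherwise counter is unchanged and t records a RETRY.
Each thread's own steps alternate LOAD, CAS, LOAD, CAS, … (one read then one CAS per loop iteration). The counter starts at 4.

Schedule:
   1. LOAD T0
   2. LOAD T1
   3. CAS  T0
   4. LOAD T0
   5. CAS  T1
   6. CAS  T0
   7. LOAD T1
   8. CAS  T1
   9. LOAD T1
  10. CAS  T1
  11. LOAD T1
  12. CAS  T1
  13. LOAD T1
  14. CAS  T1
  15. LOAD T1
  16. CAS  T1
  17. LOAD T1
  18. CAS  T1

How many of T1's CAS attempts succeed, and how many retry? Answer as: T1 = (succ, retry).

T1 = (6, 1)

#1 T0 reads 4
#2 T1 reads 4
#3 T0 CAS(4→5) writes; counter now 5
#4 T0 reads 5
#5 T1 CAS(4→5) fails; counter now 5
#6 T0 CAS(5→6) writes; counter now 6
#7 T1 reads 6
#8 T1 CAS(6→7) writes; counter now 7
#9 T1 reads 7
#10 T1 CAS(7→8) writes; counter now 8
#11 T1 reads 8
#12 T1 CAS(8→9) writes; counter now 9
#13 T1 reads 9
#14 T1 CAS(9→10) writes; counter now 10
#15 T1 reads 10
#16 T1 CAS(10→11) writes; counter now 11
#17 T1 reads 11
#18 T1 CAS(11→12) writes; counter now 12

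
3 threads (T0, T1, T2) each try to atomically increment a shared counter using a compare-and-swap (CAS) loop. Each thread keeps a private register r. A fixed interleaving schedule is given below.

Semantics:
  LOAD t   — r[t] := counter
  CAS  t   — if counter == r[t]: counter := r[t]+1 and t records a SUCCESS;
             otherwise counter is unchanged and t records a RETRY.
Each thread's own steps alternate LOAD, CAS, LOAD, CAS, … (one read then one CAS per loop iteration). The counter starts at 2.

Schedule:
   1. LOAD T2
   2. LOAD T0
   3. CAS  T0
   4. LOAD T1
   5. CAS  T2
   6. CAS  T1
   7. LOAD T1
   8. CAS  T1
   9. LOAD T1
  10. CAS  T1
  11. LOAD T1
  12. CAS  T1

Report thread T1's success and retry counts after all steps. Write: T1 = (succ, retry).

T1 = (4, 0)

#1 T2 reads 2
#2 T0 reads 2
#3 T0 CAS(2→3) writes; counter now 3
#4 T1 reads 3
#5 T2 CAS(2→3) fails; counter now 3
#6 T1 CAS(3→4) writes; counter now 4
#7 T1 reads 4
#8 T1 CAS(4→5) writes; counter now 5
#9 T1 reads 5
#10 T1 CAS(5→6) writes; counter now 6
#11 T1 reads 6
#12 T1 CAS(6→7) writes; counter now 7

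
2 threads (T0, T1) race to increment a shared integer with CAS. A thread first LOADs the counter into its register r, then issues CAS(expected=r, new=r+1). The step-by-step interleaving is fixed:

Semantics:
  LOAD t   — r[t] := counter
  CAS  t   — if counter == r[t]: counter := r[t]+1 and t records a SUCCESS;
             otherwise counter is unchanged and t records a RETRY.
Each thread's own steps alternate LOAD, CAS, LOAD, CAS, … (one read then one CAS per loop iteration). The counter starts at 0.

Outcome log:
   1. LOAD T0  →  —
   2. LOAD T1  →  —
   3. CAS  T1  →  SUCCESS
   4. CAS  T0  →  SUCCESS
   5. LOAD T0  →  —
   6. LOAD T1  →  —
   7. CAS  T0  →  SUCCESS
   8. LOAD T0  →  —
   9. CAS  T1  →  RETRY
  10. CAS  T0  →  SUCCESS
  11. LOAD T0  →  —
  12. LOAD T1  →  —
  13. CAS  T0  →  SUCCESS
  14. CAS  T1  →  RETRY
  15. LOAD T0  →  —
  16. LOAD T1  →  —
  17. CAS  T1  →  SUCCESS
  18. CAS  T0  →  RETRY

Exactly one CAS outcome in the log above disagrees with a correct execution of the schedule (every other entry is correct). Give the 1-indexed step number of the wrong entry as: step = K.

Correct run:
step 1: T0 LOAD ⇒ load; ctr=0 reg=0
step 2: T1 LOAD ⇒ load; ctr=0 reg=0
step 3: T1 CAS ⇒ ok; ctr=1 reg=0
step 4: T0 CAS ⇒ retry; ctr=1 reg=0
step 5: T0 LOAD ⇒ load; ctr=1 reg=1
step 6: T1 LOAD ⇒ load; ctr=1 reg=1
step 7: T0 CAS ⇒ ok; ctr=2 reg=1
step 8: T0 LOAD ⇒ load; ctr=2 reg=2
step 9: T1 CAS ⇒ retry; ctr=2 reg=1
step 10: T0 CAS ⇒ ok; ctr=3 reg=2
step 11: T0 LOAD ⇒ load; ctr=3 reg=3
step 12: T1 LOAD ⇒ load; ctr=3 reg=3
step 13: T0 CAS ⇒ ok; ctr=4 reg=3
step 14: T1 CAS ⇒ retry; ctr=4 reg=3
step 15: T0 LOAD ⇒ load; ctr=4 reg=4
step 16: T1 LOAD ⇒ load; ctr=4 reg=4
step 17: T1 CAS ⇒ ok; ctr=5 reg=4
step 18: T0 CAS ⇒ retry; ctr=5 reg=4
Flip is step 4.

step = 4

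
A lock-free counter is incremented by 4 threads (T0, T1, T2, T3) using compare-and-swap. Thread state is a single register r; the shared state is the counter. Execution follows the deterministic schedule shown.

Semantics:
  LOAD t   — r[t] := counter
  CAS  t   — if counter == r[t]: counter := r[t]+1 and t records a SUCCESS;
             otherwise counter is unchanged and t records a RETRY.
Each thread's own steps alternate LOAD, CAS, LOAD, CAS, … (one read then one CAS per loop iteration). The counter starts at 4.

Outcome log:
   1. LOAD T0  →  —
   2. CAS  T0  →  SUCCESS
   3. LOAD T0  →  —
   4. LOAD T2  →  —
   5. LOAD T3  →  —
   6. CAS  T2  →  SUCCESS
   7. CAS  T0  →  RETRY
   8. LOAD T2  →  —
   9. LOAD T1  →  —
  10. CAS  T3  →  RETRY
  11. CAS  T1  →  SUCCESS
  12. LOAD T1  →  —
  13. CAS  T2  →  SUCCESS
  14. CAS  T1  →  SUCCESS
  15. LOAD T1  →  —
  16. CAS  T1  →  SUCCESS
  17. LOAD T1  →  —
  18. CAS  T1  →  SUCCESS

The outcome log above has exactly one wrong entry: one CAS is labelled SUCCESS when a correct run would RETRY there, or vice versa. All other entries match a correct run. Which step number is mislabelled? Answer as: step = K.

step = 13

Correct run:
#1 T0 reads 4
#2 T0 CAS(4→5) writes; counter now 5
#3 T0 reads 5
#4 T2 reads 5
#5 T3 reads 5
#6 T2 CAS(5→6) writes; counter now 6
#7 T0 CAS(5→6) fails; counter now 6
#8 T2 reads 6
#9 T1 reads 6
#10 T3 CAS(5→6) fails; counter now 6
#11 T1 CAS(6→7) writes; counter now 7
#12 T1 reads 7
#13 T2 CAS(6→7) fails; counter now 7
#14 T1 CAS(7→8) writes; counter now 8
#15 T1 reads 8
#16 T1 CAS(8→9) writes; counter now 9
#17 T1 reads 9
#18 T1 CAS(9→10) writes; counter now 10
Mismatch at 13.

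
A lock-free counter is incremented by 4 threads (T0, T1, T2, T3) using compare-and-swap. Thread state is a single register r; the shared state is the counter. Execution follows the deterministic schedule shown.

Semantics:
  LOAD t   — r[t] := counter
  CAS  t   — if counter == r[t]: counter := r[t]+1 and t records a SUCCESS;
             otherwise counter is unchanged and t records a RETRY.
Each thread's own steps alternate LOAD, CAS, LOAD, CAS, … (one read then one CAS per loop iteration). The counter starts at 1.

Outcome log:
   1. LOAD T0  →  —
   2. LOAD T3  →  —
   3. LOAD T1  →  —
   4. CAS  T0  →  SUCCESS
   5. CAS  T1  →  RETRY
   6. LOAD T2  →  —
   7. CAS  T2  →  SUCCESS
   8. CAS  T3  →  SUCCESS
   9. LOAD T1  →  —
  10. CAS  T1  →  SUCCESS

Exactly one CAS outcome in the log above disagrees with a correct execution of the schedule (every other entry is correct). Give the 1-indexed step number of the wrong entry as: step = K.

step = 8

Reference trace:
[1] T0.load  rd  (counter 1, T0.r 1)
[2] T3.load  rd  (counter 1, T3.r 1)
[3] T1.load  rd  (counter 1, T1.r 1)
[4] T0.cas  hit  (counter 2, T0.r 1)
[5] T1.cas  miss  (counter 2, T1.r 1)
[6] T2.load  rd  (counter 2, T2.r 2)
[7] T2.cas  hit  (counter 3, T2.r 2)
[8] T3.cas  miss  (counter 3, T3.r 1)
[9] T1.load  rd  (counter 3, T1.r 3)
[10] T1.cas  hit  (counter 4, T1.r 3)
Log disagrees first at step 8.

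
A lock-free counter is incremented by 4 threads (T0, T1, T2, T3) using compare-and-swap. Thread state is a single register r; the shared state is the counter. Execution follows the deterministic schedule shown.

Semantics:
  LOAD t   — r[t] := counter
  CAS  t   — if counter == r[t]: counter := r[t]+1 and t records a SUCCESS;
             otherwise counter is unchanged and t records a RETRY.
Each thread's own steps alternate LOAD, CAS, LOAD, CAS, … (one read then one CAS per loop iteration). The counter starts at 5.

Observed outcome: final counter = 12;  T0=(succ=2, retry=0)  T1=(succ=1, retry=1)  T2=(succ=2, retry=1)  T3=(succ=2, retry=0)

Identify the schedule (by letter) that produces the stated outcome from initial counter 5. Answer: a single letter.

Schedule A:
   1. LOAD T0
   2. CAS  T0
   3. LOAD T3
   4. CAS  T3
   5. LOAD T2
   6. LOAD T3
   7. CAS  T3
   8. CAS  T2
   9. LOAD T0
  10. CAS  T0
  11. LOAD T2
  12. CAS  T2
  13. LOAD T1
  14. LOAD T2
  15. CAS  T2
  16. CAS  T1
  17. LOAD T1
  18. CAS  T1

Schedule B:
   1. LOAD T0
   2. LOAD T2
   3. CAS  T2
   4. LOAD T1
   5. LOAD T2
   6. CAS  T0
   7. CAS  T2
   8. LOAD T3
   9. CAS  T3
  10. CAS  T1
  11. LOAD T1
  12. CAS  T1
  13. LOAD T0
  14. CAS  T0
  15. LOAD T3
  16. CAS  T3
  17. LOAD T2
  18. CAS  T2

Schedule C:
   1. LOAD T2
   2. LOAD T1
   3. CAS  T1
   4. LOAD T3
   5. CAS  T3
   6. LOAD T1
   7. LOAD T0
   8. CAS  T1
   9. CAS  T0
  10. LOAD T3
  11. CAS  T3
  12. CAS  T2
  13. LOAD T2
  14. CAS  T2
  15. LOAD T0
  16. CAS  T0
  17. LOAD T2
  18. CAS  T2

A

Run A:
T0 LOAD — after: cnt=5, r=5 — load
T0 CAS — after: cnt=6, r=5 — ok
T3 LOAD — after: cnt=6, r=6 — load
T3 CAS — after: cnt=7, r=6 — ok
T2 LOAD — after: cnt=7, r=7 — load
T3 LOAD — after: cnt=7, r=7 — load
T3 CAS — after: cnt=8, r=7 — ok
T2 CAS — after: cnt=8, r=7 — retry
T0 LOAD — after: cnt=8, r=8 — load
T0 CAS — after: cnt=9, r=8 — ok
T2 LOAD — after: cnt=9, r=9 — load
T2 CAS — after: cnt=10, r=9 — ok
T1 LOAD — after: cnt=10, r=10 — load
T2 LOAD — after: cnt=10, r=10 — load
T2 CAS — after: cnt=11, r=10 — ok
T1 CAS — after: cnt=11, r=10 — retry
T1 LOAD — after: cnt=11, r=11 — load
T1 CAS — after: cnt=12, r=11 — ok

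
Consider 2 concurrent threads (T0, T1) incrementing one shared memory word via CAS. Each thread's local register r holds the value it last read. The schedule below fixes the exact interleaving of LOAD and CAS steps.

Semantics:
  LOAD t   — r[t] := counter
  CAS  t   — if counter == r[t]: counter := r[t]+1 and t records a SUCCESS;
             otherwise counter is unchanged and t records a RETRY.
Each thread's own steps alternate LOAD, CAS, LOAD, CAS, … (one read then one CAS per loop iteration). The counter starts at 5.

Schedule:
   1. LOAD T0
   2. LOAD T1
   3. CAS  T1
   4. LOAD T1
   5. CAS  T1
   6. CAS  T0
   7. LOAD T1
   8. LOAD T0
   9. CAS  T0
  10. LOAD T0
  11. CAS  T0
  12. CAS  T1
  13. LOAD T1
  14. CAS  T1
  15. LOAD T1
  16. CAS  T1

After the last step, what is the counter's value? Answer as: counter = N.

counter = 11

   1) LOAD T0:  M=5  r_T0=5
   2) LOAD T1:  M=5  r_T1=5
   3) CAS  T1:  M=6  r_T1=5 ✓
   4) LOAD T1:  M=6  r_T1=6
   5) CAS  T1:  M=7  r_T1=6 ✓
   6) CAS  T0:  M=7  r_T0=5 ✗
   7) LOAD T1:  M=7  r_T1=7
   8) LOAD T0:  M=7  r_T0=7
   9) CAS  T0:  M=8  r_T0=7 ✓
  10) LOAD T0:  M=8  r_T0=8
  11) CAS  T0:  M=9  r_T0=8 ✓
  12) CAS  T1:  M=9  r_T1=7 ✗
  13) LOAD T1:  M=9  r_T1=9
  14) CAS  T1:  M=10  r_T1=9 ✓
  15) LOAD T1:  M=10  r_T1=10
  16) CAS  T1:  M=11  r_T1=10 ✓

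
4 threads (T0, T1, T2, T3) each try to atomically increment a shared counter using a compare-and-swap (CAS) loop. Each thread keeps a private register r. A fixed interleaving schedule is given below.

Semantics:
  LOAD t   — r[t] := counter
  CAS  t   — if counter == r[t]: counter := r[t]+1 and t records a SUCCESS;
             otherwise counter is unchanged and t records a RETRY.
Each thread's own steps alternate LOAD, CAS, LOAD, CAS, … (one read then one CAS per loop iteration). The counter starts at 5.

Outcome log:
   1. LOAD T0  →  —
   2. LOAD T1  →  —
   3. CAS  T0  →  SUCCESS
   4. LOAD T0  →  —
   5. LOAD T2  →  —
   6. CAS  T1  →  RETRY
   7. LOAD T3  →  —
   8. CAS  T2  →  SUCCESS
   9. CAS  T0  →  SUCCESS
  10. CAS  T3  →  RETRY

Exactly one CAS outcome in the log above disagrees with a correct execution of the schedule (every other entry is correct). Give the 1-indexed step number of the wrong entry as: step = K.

step = 9

Reference trace:
1. LOAD T0 → mem=5 r[T0]=5 [LOAD]
2. LOAD T1 → mem=5 r[T1]=5 [LOAD]
3. CAS T0 → mem=6 r[T0]=5 [OK]
4. LOAD T0 → mem=6 r[T0]=6 [LOAD]
5. LOAD T2 → mem=6 r[T2]=6 [LOAD]
6. CAS T1 → mem=6 r[T1]=5 [RETRY]
7. LOAD T3 → mem=6 r[T3]=6 [LOAD]
8. CAS T2 → mem=7 r[T2]=6 [OK]
9. CAS T0 → mem=7 r[T0]=6 [RETRY]
10. CAS T3 → mem=7 r[T3]=6 [RETRY]
Log disagrees first at step 9.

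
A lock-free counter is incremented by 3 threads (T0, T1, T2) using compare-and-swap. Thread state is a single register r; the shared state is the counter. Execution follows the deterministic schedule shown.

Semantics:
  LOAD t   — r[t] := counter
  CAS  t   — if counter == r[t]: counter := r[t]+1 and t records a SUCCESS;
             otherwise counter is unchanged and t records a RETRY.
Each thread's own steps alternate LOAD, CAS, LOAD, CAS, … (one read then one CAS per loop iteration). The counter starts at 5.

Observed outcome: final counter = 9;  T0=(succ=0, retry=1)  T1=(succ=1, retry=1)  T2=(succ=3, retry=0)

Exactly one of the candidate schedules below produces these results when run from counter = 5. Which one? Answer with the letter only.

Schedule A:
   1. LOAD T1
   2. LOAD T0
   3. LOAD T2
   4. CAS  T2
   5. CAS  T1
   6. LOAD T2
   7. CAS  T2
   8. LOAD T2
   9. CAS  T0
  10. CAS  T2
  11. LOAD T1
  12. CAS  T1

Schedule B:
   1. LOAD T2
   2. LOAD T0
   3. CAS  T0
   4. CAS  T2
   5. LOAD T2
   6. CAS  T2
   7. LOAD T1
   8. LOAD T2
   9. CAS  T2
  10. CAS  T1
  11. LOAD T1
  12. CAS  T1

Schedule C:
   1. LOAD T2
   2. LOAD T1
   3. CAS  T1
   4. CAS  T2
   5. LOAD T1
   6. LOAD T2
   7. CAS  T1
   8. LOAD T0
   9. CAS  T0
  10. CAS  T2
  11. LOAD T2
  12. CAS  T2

A

Run A:
   1) LOAD T1:  M=5  r_T1=5
   2) LOAD T0:  M=5  r_T0=5
   3) LOAD T2:  M=5  r_T2=5
   4) CAS  T2:  M=6  r_T2=5 ✓
   5) CAS  T1:  M=6  r_T1=5 ✗
   6) LOAD T2:  M=6  r_T2=6
   7) CAS  T2:  M=7  r_T2=6 ✓
   8) LOAD T2:  M=7  r_T2=7
   9) CAS  T0:  M=7  r_T0=5 ✗
  10) CAS  T2:  M=8  r_T2=7 ✓
  11) LOAD T1:  M=8  r_T1=8
  12) CAS  T1:  M=9  r_T1=8 ✓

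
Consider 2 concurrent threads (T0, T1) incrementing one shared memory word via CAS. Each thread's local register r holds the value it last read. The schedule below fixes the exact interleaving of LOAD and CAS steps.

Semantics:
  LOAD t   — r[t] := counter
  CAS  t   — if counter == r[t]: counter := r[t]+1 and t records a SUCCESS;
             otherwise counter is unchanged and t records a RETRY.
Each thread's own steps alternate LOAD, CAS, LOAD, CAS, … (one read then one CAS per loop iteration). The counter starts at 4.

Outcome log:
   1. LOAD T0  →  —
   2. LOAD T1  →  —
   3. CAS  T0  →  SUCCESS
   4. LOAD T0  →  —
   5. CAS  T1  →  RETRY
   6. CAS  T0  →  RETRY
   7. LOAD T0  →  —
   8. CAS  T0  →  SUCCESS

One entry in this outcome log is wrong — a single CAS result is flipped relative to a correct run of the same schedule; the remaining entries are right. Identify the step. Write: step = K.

step = 6

Re-executing:
   1) LOAD T0:  M=4  r_T0=4
   2) LOAD T1:  M=4  r_T1=4
   3) CAS  T0:  M=5  r_T0=4 ✓
   4) LOAD T0:  M=5  r_T0=5
   5) CAS  T1:  M=5  r_T1=4 ✗
   6) CAS  T0:  M=6  r_T0=5 ✓
   7) LOAD T0:  M=6  r_T0=6
   8) CAS  T0:  M=7  r_T0=6 ✓
Mismatch at 6.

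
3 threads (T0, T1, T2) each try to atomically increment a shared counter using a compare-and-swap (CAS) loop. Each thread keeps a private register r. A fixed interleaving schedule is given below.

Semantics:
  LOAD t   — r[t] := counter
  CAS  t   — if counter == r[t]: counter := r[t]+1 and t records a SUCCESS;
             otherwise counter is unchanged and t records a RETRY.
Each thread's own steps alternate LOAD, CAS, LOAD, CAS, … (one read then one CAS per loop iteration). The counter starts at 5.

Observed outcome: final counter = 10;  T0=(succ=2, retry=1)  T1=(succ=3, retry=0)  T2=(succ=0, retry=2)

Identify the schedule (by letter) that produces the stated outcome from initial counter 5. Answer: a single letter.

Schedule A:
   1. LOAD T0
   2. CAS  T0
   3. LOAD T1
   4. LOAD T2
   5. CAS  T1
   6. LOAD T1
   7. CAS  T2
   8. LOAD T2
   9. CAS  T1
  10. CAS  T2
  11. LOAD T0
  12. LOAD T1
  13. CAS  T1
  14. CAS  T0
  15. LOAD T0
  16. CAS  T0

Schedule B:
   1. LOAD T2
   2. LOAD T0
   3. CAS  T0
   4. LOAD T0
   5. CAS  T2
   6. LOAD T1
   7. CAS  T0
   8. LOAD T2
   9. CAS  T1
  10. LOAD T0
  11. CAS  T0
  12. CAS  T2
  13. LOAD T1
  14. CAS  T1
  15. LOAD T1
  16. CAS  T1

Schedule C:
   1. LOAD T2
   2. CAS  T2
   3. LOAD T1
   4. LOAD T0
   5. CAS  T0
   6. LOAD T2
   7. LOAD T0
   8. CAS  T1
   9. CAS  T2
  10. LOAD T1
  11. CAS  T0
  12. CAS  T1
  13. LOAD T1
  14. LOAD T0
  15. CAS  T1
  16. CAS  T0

Tracing schedule A:
[1] T0.load  rd  (counter 5, T0.r 5)
[2] T0.cas  hit  (counter 6, T0.r 5)
[3] T1.load  rd  (counter 6, T1.r 6)
[4] T2.load  rd  (counter 6, T2.r 6)
[5] T1.cas  hit  (counter 7, T1.r 6)
[6] T1.load  rd  (counter 7, T1.r 7)
[7] T2.cas  miss  (counter 7, T2.r 6)
[8] T2.load  rd  (counter 7, T2.r 7)
[9] T1.cas  hit  (counter 8, T1.r 7)
[10] T2.cas  miss  (counter 8, T2.r 7)
[11] T0.load  rd  (counter 8, T0.r 8)
[12] T1.load  rd  (counter 8, T1.r 8)
[13] T1.cas  hit  (counter 9, T1.r 8)
[14] T0.cas  miss  (counter 9, T0.r 8)
[15] T0.load  rd  (counter 9, T0.r 9)
[16] T0.cas  hit  (counter 10, T0.r 9)

A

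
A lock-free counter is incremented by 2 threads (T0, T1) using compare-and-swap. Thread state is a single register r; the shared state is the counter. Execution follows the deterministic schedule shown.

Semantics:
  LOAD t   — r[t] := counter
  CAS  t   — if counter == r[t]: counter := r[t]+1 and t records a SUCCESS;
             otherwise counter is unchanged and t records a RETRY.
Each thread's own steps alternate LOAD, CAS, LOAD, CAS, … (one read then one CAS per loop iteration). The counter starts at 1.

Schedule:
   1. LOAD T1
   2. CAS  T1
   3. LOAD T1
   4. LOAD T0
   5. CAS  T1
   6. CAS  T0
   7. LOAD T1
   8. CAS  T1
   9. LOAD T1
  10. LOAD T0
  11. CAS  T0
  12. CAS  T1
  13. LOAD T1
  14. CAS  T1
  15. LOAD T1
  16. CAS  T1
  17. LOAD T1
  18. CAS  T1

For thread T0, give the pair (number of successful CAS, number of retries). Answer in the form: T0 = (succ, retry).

#1 T1 reads 1
#2 T1 CAS(1→2) writes; counter now 2
#3 T1 reads 2
#4 T0 reads 2
#5 T1 CAS(2→3) writes; counter now 3
#6 T0 CAS(2→3) fails; counter now 3
#7 T1 reads 3
#8 T1 CAS(3→4) writes; counter now 4
#9 T1 reads 4
#10 T0 reads 4
#11 T0 CAS(4→5) writes; counter now 5
#12 T1 CAS(4→5) fails; counter now 5
#13 T1 reads 5
#14 T1 CAS(5→6) writes; counter now 6
#15 T1 reads 6
#16 T1 CAS(6→7) writes; counter now 7
#17 T1 reads 7
#18 T1 CAS(7→8) writes; counter now 8

T0 = (1, 1)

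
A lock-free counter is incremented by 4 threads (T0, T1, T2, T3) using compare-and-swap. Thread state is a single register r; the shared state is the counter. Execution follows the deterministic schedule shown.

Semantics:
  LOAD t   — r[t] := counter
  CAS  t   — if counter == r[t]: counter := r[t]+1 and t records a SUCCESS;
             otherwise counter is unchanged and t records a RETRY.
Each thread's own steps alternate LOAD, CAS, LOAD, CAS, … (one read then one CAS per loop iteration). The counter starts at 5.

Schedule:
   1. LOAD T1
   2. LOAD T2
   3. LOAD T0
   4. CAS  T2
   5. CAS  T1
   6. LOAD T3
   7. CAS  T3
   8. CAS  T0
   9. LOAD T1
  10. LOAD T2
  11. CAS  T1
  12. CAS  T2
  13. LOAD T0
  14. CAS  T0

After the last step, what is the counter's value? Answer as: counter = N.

counter = 9

step 1: T1 LOAD ⇒ load; ctr=5 reg=5
step 2: T2 LOAD ⇒ load; ctr=5 reg=5
step 3: T0 LOAD ⇒ load; ctr=5 reg=5
step 4: T2 CAS ⇒ ok; ctr=6 reg=5
step 5: T1 CAS ⇒ retry; ctr=6 reg=5
step 6: T3 LOAD ⇒ load; ctr=6 reg=6
step 7: T3 CAS ⇒ ok; ctr=7 reg=6
step 8: T0 CAS ⇒ retry; ctr=7 reg=5
step 9: T1 LOAD ⇒ load; ctr=7 reg=7
step 10: T2 LOAD ⇒ load; ctr=7 reg=7
step 11: T1 CAS ⇒ ok; ctr=8 reg=7
step 12: T2 CAS ⇒ retry; ctr=8 reg=7
step 13: T0 LOAD ⇒ load; ctr=8 reg=8
step 14: T0 CAS ⇒ ok; ctr=9 reg=8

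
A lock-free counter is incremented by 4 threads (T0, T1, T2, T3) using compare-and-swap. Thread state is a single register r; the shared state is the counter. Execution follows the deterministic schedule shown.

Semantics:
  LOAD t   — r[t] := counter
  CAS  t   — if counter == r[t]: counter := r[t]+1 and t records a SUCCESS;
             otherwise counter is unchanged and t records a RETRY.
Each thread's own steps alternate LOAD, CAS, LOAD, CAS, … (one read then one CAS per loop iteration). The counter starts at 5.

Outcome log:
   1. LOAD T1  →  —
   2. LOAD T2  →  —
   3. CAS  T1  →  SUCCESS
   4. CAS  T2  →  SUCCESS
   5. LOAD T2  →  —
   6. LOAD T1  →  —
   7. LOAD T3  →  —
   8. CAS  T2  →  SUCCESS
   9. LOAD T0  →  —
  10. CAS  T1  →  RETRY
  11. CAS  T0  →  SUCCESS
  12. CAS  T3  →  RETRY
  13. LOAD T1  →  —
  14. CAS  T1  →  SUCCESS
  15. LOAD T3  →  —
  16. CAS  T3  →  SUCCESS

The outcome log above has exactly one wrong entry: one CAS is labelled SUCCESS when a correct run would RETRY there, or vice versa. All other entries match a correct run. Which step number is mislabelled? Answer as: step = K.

step = 4

Reference trace:
#1 T1 reads 5
#2 T2 reads 5
#3 T1 CAS(5→6) writes; counter now 6
#4 T2 CAS(5→6) fails; counter now 6
#5 T2 reads 6
#6 T1 reads 6
#7 T3 reads 6
#8 T2 CAS(6→7) writes; counter now 7
#9 T0 reads 7
#10 T1 CAS(6→7) fails; counter now 7
#11 T0 CAS(7→8) writes; counter now 8
#12 T3 CAS(6→7) fails; counter now 8
#13 T1 reads 8
#14 T1 CAS(8→9) writes; counter now 9
#15 T3 reads 9
#16 T3 CAS(9→10) writes; counter now 10
Flip is step 4.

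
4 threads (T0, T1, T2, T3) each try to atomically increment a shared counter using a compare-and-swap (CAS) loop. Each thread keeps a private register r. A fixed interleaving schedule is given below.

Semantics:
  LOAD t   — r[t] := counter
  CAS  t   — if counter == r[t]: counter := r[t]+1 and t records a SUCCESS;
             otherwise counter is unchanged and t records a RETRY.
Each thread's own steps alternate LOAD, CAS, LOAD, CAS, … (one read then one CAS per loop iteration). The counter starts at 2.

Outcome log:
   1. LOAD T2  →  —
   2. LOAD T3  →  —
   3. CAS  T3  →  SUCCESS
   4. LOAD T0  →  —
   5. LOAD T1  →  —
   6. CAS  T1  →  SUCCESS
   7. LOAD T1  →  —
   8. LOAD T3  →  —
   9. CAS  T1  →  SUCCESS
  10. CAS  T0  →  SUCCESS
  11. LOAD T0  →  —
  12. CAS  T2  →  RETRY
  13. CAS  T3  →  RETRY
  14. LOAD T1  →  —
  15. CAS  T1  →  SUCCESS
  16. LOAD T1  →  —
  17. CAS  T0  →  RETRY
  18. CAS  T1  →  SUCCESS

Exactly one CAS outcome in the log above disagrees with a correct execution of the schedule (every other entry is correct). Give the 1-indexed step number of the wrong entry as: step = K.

Re-executing:
[1] T2.load  rd  (counter 2, T2.r 2)
[2] T3.load  rd  (counter 2, T3.r 2)
[3] T3.cas  hit  (counter 3, T3.r 2)
[4] T0.load  rd  (counter 3, T0.r 3)
[5] T1.load  rd  (counter 3, T1.r 3)
[6] T1.cas  hit  (counter 4, T1.r 3)
[7] T1.load  rd  (counter 4, T1.r 4)
[8] T3.load  rd  (counter 4, T3.r 4)
[9] T1.cas  hit  (counter 5, T1.r 4)
[10] T0.cas  miss  (counter 5, T0.r 3)
[11] T0.load  rd  (counter 5, T0.r 5)
[12] T2.cas  miss  (counter 5, T2.r 2)
[13] T3.cas  miss  (counter 5, T3.r 4)
[14] T1.load  rd  (counter 5, T1.r 5)
[15] T1.cas  hit  (counter 6, T1.r 5)
[16] T1.load  rd  (counter 6, T1.r 6)
[17] T0.cas  miss  (counter 6, T0.r 5)
[18] T1.cas  hit  (counter 7, T1.r 6)
Flip is step 10.

step = 10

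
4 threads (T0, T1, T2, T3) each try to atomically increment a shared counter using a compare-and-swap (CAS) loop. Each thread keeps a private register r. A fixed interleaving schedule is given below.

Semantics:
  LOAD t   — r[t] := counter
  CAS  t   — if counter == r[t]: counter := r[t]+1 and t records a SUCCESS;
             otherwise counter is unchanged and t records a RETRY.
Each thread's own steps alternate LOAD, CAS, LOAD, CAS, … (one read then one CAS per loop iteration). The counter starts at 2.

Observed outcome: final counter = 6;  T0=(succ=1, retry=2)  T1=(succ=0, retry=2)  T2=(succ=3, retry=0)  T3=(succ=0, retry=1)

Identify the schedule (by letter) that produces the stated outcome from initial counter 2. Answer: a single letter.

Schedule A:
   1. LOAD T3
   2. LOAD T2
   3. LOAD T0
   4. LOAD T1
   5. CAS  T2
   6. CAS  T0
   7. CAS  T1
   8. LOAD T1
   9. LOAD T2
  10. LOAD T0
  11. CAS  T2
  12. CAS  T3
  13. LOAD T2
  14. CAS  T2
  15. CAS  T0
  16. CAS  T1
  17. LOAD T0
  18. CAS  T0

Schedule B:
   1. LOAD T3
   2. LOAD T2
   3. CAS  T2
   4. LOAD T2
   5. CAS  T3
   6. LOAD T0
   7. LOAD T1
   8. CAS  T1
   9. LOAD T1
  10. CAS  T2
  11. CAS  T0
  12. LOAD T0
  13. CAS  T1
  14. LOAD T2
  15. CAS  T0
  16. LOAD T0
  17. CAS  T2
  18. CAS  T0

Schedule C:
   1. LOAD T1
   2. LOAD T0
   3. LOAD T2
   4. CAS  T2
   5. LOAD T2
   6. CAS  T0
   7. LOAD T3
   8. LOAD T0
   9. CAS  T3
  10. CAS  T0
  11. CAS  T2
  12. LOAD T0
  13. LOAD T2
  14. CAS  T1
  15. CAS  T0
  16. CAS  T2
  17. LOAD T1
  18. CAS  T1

A

Simulating candidate A:
#1 T3 reads 2
#2 T2 reads 2
#3 T0 reads 2
#4 T1 reads 2
#5 T2 CAS(2→3) writes; counter now 3
#6 T0 CAS(2→3) fails; counter now 3
#7 T1 CAS(2→3) fails; counter now 3
#8 T1 reads 3
#9 T2 reads 3
#10 T0 reads 3
#11 T2 CAS(3→4) writes; counter now 4
#12 T3 CAS(2→3) fails; counter now 4
#13 T2 reads 4
#14 T2 CAS(4→5) writes; counter now 5
#15 T0 CAS(3→4) fails; counter now 5
#16 T1 CAS(3→4) fails; counter now 5
#17 T0 reads 5
#18 T0 CAS(5→6) writes; counter now 6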